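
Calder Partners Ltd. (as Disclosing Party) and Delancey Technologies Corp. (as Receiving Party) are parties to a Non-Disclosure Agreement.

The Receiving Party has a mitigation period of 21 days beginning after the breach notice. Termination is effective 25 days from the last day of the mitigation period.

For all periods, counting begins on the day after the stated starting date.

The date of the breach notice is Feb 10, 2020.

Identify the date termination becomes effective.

The last day of the mitigation period: Feb 10, 2020 + 21 days = Mar 2, 2020.
Adding 25 calendar days to Mar 2, 2020 gives Mar 27, 2020, which is the date termination becomes effective.

Mar 27, 2020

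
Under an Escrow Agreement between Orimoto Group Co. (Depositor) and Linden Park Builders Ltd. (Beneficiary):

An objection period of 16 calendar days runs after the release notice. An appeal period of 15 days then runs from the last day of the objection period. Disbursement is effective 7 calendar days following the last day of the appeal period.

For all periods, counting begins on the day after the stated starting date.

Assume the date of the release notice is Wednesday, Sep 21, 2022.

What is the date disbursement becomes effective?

Oct 29, 2022

The last day of the objection period: 16 calendar days after Sep 21, 2022 is Oct 7, 2022.
Adding 15 calendar days to Oct 7, 2022 gives Oct 22, 2022, which is the last day of the appeal period.
The date disbursement becomes effective: 7 calendar days after Oct 22, 2022 is Oct 29, 2022.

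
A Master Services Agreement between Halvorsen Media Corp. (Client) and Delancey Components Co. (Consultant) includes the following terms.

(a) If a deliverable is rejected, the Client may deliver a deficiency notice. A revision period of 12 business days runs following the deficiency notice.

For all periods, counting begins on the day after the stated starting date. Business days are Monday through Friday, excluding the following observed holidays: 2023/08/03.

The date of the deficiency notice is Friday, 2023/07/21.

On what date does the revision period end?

2023/08/09

From Friday, 2023/07/21, 12 business days (Jul 24, Jul 25, Jul 26, Jul 27, …, Aug 7, Aug 8, Aug 9, skipping weekends and the listed holiday on Aug 3) brings us to Wednesday, 2023/08/09, which is the last day of the revision period.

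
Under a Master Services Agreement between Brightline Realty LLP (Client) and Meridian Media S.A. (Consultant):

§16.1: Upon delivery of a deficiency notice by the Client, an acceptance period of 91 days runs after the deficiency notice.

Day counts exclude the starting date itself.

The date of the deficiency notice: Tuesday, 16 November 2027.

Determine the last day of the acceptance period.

15 February 2028

Adding 91 calendar days to 16 November 2027 gives 15 February 2028, which is the last day of the acceptance period.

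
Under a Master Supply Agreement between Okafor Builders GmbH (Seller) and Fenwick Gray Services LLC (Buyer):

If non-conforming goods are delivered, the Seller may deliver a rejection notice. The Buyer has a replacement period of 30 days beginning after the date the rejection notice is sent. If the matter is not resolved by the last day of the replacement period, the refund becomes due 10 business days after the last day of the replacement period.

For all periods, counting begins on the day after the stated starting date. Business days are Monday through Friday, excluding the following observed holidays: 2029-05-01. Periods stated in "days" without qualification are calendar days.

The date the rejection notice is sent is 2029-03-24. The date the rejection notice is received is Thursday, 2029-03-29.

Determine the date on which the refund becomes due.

Adding 30 calendar days to 2029-03-24 gives 2029-04-23, which is the last day of the replacement period.
The date on which the refund becomes due: counting 10 business days from Monday, 2029-04-23 (Apr 24, Apr 25, Apr 26, Apr 27, Apr 30, May 2, May 3, May 4, May 7, May 8, skipping weekends and the listed holiday on May 1) reaches Tuesday, 2029-05-08.

2029-05-08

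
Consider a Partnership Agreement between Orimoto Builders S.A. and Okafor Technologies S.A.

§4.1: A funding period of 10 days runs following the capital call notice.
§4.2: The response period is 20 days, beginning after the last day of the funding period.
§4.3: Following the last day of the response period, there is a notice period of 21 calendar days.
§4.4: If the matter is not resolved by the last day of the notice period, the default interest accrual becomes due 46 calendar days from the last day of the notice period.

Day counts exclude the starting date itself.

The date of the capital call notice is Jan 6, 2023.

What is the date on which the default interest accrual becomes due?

Apr 13, 2023

The last day of the funding period: 10 calendar days after Jan 6, 2023 is Jan 16, 2023.
Adding 20 calendar days to Jan 16, 2023 gives Feb 5, 2023, which is the last day of the response period.
The last day of the notice period: 21 calendar days after Feb 5, 2023 is Feb 26, 2023.
Adding 46 calendar days to Feb 26, 2023 gives Apr 13, 2023, which is the date on which the default interest accrual becomes due.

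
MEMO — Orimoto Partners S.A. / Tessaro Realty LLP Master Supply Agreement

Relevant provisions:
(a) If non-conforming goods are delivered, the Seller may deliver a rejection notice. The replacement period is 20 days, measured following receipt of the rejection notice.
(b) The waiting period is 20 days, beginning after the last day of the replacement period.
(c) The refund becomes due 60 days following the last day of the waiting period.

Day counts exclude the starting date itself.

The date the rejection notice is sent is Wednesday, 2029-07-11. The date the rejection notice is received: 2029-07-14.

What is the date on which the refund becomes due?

Adding 20 calendar days to 2029-07-14 gives 2029-08-03, which is the last day of the replacement period.
The last day of the waiting period: 20 calendar days after 2029-08-03 is 2029-08-23.
The date on which the refund becomes due: 60 calendar days after 2029-08-23 is 2029-10-22.

2029-10-22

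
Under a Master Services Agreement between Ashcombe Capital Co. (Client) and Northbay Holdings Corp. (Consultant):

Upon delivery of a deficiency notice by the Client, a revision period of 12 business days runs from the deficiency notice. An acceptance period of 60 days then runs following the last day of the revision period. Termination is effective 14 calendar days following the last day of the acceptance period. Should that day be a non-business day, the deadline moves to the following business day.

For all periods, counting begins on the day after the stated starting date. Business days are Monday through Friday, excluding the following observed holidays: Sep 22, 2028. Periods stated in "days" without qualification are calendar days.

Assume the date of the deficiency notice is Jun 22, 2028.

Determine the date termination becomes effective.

Sep 25, 2028

The last day of the revision period: counting 12 business days from Thursday, Jun 22, 2028 (Jun 23, Jun 26, Jun 27, Jun 28, …, Jul 6, Jul 7, Jul 10, skipping weekends) reaches Monday, Jul 10, 2028.
The last day of the acceptance period: 60 calendar days after Jul 10, 2028 is Sep 8, 2028.
The date termination becomes effective: 14 calendar days after Sep 8, 2028 is Sep 22, 2028. That falls on Friday, a listed holiday, so it rolls to the next business day, Monday, Sep 25, 2028.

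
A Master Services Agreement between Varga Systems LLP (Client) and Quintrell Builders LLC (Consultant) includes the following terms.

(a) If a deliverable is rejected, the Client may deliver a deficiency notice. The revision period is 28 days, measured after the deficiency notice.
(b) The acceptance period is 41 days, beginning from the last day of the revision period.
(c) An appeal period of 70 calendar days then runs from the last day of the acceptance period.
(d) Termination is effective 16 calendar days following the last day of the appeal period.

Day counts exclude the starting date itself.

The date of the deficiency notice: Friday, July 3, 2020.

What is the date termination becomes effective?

The last day of the revision period: July 3, 2020 + 28 days = July 31, 2020.
The last day of the acceptance period: July 31, 2020 + 41 days = September 10, 2020.
The last day of the appeal period: September 10, 2020 + 70 days = November 19, 2020.
The date termination becomes effective: 16 calendar days after November 19, 2020 is December 5, 2020.

December 5, 2020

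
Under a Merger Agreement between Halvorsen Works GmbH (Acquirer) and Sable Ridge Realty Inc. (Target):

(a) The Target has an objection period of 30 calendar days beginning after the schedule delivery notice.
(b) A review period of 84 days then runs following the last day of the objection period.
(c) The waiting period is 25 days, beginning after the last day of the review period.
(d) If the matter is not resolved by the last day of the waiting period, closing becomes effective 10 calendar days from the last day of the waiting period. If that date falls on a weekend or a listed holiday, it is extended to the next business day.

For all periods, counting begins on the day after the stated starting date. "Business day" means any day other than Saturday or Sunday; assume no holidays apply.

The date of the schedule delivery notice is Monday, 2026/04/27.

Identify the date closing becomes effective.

The last day of the objection period: 30 calendar days after 2026/04/27 is 2026/05/27.
The last day of the review period: 2026/05/27 + 84 days = 2026/08/19.
The last day of the waiting period: 2026/08/19 + 25 days = 2026/09/13.
The date closing becomes effective: 10 calendar days after 2026/09/13 is 2026/09/23. 2026/09/23 is a Wednesday, so no roll-forward applies.

2026/09/23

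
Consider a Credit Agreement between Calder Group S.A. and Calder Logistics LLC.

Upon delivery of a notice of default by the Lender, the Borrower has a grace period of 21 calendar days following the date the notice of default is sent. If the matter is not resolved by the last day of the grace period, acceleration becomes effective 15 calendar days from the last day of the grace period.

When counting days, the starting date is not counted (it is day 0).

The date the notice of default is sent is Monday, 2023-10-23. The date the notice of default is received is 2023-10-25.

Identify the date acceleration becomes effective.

Adding 21 calendar days to 2023-10-23 gives 2023-11-13, which is the last day of the grace period.
Adding 15 calendar days to 2023-11-13 gives 2023-11-28, which is the date acceleration becomes effective.

2023-11-28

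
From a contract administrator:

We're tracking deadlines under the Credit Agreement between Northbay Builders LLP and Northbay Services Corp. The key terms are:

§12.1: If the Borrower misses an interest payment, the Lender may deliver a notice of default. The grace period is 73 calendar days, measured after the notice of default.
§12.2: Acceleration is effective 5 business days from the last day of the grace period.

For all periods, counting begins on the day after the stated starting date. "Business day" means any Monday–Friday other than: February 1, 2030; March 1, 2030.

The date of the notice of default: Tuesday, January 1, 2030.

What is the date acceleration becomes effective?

March 22, 2030

The last day of the grace period: 73 calendar days after January 1, 2030 is March 15, 2030.
The date acceleration becomes effective: 5 business days after Friday, March 15, 2030, skipping weekends — Mar 18, Mar 19, Mar 20, Mar 21, Mar 22 — lands on Friday, March 22, 2030.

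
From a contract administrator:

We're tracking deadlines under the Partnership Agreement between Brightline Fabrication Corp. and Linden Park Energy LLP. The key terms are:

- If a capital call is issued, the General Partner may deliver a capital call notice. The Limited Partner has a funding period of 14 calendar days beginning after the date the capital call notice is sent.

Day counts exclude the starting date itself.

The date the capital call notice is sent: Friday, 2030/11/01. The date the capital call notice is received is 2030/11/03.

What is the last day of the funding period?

2030/11/15

Adding 14 calendar days to 2030/11/01 gives 2030/11/15, which is the last day of the funding period.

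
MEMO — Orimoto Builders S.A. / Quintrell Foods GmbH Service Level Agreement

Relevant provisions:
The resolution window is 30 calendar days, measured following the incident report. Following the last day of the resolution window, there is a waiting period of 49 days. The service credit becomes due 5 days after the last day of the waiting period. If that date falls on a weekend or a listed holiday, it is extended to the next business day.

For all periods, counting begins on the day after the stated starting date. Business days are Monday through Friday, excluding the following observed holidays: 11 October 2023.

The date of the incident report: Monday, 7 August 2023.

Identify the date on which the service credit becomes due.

Adding 30 calendar days to 7 August 2023 gives 6 September 2023, which is the last day of the resolution window.
The last day of the waiting period: 6 September 2023 + 49 days = 25 October 2023.
Adding 5 calendar days to 25 October 2023 gives 30 October 2023, which is the date on which the service credit becomes due. 30 October 2023 is a Monday and is not a listed holiday, so no roll-forward applies.

30 October 2023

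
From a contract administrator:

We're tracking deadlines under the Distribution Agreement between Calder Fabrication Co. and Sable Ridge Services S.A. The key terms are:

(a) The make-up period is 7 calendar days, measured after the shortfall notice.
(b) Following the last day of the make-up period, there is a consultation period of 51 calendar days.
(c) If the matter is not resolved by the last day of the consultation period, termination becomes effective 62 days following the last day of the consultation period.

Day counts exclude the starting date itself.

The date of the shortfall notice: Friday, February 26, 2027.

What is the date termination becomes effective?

Adding 7 calendar days to February 26, 2027 gives March 5, 2027, which is the last day of the make-up period.
The last day of the consultation period: 51 calendar days after March 5, 2027 is April 25, 2027.
The date termination becomes effective: 62 calendar days after April 25, 2027 is June 26, 2027.

June 26, 2027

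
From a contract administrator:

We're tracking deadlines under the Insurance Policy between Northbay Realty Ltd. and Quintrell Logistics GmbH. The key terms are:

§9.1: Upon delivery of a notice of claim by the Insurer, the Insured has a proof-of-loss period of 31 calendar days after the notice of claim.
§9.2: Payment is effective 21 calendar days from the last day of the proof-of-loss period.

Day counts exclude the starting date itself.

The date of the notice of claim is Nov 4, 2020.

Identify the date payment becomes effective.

Dec 26, 2020

The last day of the proof-of-loss period: Nov 4, 2020 + 31 days = Dec 5, 2020.
The date payment becomes effective: 21 calendar days after Dec 5, 2020 is Dec 26, 2020.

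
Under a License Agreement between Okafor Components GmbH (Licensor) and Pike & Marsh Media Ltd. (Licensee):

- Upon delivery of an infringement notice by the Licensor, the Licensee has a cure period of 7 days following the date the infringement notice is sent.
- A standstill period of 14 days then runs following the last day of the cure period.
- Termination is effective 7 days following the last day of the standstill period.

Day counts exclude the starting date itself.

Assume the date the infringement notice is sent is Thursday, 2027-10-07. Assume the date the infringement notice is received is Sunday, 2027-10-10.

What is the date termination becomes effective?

Adding 7 calendar days to 2027-10-07 gives 2027-10-14, which is the last day of the cure period.
The last day of the standstill period: 14 calendar days after 2027-10-14 is 2027-10-28.
Adding 7 calendar days to 2027-10-28 gives 2027-11-04, which is the date termination becomes effective.

2027-11-04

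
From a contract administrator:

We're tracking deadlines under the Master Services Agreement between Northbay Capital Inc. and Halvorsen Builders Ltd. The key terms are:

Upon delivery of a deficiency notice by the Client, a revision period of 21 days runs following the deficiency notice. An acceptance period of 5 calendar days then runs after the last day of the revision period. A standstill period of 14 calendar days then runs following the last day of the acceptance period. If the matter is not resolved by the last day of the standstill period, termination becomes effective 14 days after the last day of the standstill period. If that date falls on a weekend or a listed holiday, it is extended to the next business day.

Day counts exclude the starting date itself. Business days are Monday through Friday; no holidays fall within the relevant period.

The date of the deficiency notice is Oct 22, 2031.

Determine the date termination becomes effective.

Adding 21 calendar days to Oct 22, 2031 gives Nov 12, 2031, which is the last day of the revision period.
The last day of the acceptance period: Nov 12, 2031 + 5 days = Nov 17, 2031.
Adding 14 calendar days to Nov 17, 2031 gives Dec 1, 2031, which is the last day of the standstill period.
The date termination becomes effective: Dec 1, 2031 + 14 days = Dec 15, 2031. Dec 15, 2031 is a Monday, so no roll-forward applies.

Dec 15, 2031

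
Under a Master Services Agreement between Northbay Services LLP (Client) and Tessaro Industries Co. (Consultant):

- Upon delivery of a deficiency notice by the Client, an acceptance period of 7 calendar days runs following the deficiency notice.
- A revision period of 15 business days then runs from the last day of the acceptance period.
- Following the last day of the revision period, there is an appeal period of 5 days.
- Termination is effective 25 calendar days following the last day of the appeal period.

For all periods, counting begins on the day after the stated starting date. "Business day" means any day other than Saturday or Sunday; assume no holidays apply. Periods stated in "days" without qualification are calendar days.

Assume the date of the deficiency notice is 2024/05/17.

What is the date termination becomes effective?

The last day of the acceptance period: 7 calendar days after 2024/05/17 is 2024/05/24.
The last day of the revision period: 15 business days after Friday, 2024/05/24, skipping weekends — May 27, May 28, May 29, May 30, …, Jun 12, Jun 13, Jun 14 — lands on Friday, 2024/06/14.
The last day of the appeal period: 2024/06/14 + 5 days = 2024/06/19.
Adding 25 calendar days to 2024/06/19 gives 2024/07/14, which is the date termination becomes effective.

2024/07/14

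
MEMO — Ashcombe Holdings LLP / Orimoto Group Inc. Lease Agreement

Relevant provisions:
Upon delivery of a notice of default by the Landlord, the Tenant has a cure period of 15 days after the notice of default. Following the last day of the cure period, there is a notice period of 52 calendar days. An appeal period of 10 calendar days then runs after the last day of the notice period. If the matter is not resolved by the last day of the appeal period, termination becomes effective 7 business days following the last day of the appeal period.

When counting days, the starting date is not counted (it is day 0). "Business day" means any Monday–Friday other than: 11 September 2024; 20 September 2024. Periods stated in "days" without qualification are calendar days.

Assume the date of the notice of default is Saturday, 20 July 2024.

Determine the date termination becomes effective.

15 October 2024

The last day of the cure period: 20 July 2024 + 15 days = 4 August 2024.
The last day of the notice period: 4 August 2024 + 52 days = 25 September 2024.
Adding 10 calendar days to 25 September 2024 gives 5 October 2024, which is the last day of the appeal period.
From Saturday, 5 October 2024, 7 business days (Oct 7, Oct 8, Oct 9, Oct 10, Oct 11, Oct 14, Oct 15, skipping weekends) brings us to Tuesday, 15 October 2024, which is the date termination becomes effective.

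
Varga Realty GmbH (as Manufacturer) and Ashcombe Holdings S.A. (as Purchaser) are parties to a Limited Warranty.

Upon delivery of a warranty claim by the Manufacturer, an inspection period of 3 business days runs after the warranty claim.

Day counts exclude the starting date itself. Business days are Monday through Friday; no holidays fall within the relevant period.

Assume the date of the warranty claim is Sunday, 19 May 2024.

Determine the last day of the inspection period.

The last day of the inspection period: counting 3 business days from Sunday, 19 May 2024 (May 20, May 21, May 22, skipping weekends) reaches Wednesday, 22 May 2024.

22 May 2024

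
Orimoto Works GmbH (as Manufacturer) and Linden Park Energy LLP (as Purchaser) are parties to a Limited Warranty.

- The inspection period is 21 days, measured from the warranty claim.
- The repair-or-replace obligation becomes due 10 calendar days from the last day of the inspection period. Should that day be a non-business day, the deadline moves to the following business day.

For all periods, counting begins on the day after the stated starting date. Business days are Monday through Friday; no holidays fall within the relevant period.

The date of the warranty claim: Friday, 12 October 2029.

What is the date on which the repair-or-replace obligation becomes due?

12 November 2029

The last day of the inspection period: 21 calendar days after 12 October 2029 is 2 November 2029.
The date on which the repair-or-replace obligation becomes due: 2 November 2029 + 10 days = 12 November 2029. 12 November 2029 is a Monday, so no roll-forward applies.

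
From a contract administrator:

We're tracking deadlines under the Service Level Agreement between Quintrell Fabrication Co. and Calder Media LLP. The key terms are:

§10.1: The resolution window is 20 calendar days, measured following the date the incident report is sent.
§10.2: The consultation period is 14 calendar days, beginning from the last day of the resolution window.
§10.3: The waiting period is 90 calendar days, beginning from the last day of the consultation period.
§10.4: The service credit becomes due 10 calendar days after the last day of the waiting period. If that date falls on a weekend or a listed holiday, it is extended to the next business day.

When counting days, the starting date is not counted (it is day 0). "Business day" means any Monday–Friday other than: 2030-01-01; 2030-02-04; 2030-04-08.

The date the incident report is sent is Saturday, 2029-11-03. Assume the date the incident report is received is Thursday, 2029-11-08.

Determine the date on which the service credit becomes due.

2030-03-18

The last day of the resolution window: 2029-11-03 + 20 days = 2029-11-23.
The last day of the consultation period: 14 calendar days after 2029-11-23 is 2029-12-07.
The last day of the waiting period: 90 calendar days after 2029-12-07 is 2030-03-07.
The date on which the service credit becomes due: 10 calendar days after 2030-03-07 is 2030-03-17. That falls on a Sunday, so it rolls to the next business day, Monday, 2030-03-18.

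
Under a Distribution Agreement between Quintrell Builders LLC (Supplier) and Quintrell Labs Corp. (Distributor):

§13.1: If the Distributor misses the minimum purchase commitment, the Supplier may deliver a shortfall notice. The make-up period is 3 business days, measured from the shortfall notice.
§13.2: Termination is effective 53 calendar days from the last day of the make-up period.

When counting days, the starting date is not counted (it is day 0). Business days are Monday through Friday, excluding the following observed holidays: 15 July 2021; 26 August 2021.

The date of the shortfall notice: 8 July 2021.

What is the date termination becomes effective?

4 September 2021

The last day of the make-up period: counting 3 business days from Thursday, 8 July 2021 (Jul 9, Jul 12, Jul 13, skipping weekends) reaches Tuesday, 13 July 2021.
The date termination becomes effective: 13 July 2021 + 53 days = 4 September 2021.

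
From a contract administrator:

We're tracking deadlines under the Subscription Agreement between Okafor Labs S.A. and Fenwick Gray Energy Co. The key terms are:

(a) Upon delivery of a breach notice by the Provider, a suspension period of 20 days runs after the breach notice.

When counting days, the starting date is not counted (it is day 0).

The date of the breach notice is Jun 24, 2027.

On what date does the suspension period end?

Jul 14, 2027

The last day of the suspension period: Jun 24, 2027 + 20 days = Jul 14, 2027.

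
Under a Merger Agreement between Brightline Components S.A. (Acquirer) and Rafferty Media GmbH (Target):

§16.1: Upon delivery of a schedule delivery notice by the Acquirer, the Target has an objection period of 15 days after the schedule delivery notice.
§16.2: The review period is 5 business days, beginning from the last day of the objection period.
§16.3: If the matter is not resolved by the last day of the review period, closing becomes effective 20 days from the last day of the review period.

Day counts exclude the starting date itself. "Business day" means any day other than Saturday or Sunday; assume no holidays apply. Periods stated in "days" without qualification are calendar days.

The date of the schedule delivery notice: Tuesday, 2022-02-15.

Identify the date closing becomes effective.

2022-03-29

The last day of the objection period: 2022-02-15 + 15 days = 2022-03-02.
The last day of the review period: 5 business days after Wednesday, 2022-03-02, skipping weekends — Mar 3, Mar 4, Mar 7, Mar 8, Mar 9 — lands on Wednesday, 2022-03-09.
The date closing becomes effective: 2022-03-09 + 20 days = 2022-03-29.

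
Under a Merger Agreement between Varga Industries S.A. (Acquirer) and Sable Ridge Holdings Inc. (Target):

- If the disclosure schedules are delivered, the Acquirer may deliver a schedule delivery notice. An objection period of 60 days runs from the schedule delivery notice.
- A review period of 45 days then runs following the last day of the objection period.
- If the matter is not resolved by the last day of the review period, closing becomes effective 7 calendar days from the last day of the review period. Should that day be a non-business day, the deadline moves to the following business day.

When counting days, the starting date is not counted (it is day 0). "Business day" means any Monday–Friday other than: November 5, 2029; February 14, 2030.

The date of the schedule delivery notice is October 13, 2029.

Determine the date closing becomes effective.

February 4, 2030

Adding 60 calendar days to October 13, 2029 gives December 12, 2029, which is the last day of the objection period.
Adding 45 calendar days to December 12, 2029 gives January 26, 2030, which is the last day of the review period.
Adding 7 calendar days to January 26, 2030 gives February 2, 2030, which is the date closing becomes effective. That falls on a Saturday, so it rolls to the next business day, Monday, February 4, 2030.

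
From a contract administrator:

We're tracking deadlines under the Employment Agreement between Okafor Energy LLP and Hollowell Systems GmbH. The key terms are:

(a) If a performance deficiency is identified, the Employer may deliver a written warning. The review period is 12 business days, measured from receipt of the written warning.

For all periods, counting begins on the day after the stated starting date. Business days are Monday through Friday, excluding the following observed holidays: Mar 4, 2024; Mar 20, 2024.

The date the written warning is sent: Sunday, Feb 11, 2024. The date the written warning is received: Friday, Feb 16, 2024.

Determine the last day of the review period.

The last day of the review period: 12 business days after Friday, Feb 16, 2024, skipping weekends and the listed holiday on Mar 4 — Feb 19, Feb 20, Feb 21, Feb 22, …, Mar 1, Mar 5, Mar 6 — lands on Wednesday, Mar 6, 2024.

Mar 6, 2024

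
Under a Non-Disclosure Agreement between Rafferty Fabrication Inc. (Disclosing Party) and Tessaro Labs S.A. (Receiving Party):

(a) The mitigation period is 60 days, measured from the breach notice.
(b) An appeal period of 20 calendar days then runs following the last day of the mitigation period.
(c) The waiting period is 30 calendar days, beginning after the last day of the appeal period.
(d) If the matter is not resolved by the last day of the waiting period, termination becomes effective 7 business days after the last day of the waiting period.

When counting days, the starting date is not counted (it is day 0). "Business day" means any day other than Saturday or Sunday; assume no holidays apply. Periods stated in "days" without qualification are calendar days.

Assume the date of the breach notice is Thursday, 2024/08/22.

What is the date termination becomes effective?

The last day of the mitigation period: 2024/08/22 + 60 days = 2024/10/21.
The last day of the appeal period: 2024/10/21 + 20 days = 2024/11/10.
The last day of the waiting period: 30 calendar days after 2024/11/10 is 2024/12/10.
The date termination becomes effective: counting 7 business days from Tuesday, 2024/12/10 (Dec 11, Dec 12, Dec 13, Dec 16, Dec 17, Dec 18, Dec 19, skipping weekends) reaches Thursday, 2024/12/19.

2024/12/19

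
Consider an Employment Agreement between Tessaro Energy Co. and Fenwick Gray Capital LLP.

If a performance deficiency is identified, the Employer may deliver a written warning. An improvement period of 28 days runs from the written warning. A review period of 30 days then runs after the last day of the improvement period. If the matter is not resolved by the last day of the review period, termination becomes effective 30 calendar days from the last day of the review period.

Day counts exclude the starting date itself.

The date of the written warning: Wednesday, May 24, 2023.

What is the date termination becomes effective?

The last day of the improvement period: May 24, 2023 + 28 days = June 21, 2023.
Adding 30 calendar days to June 21, 2023 gives July 21, 2023, which is the last day of the review period.
Adding 30 calendar days to July 21, 2023 gives August 20, 2023, which is the date termination becomes effective.

August 20, 2023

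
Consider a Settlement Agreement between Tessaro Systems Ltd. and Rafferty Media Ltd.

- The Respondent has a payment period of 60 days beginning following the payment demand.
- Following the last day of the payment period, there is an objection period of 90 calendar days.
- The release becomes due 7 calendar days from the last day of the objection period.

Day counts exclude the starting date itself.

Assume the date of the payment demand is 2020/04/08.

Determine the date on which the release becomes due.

2020/09/12

The last day of the payment period: 60 calendar days after 2020/04/08 is 2020/06/07.
The last day of the objection period: 90 calendar days after 2020/06/07 is 2020/09/05.
The date on which the release becomes due: 2020/09/05 + 7 days = 2020/09/12.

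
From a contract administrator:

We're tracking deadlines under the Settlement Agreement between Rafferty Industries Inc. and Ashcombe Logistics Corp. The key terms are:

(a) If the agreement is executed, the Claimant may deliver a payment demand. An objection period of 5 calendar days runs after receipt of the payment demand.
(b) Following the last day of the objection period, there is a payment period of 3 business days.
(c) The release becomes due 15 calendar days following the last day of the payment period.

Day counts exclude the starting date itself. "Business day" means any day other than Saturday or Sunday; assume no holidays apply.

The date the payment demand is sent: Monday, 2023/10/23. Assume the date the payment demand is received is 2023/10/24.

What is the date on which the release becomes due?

2023/11/16

The last day of the objection period: 2023/10/24 + 5 days = 2023/10/29.
The last day of the payment period: counting 3 business days from Sunday, 2023/10/29 (Oct 30, Oct 31, Nov 1, skipping weekends) reaches Wednesday, 2023/11/01.
Adding 15 calendar days to 2023/11/01 gives 2023/11/16, which is the date on which the release becomes due.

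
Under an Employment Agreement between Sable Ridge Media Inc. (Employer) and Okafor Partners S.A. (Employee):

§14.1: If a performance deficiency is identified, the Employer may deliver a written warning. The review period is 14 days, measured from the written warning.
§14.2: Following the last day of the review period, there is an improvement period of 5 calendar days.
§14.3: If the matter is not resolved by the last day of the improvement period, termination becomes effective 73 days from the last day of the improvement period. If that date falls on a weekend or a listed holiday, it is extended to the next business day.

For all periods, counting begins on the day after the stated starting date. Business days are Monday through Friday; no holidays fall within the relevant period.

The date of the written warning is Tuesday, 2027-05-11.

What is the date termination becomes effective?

2027-08-11

The last day of the review period: 2027-05-11 + 14 days = 2027-05-25.
The last day of the improvement period: 5 calendar days after 2027-05-25 is 2027-05-30.
The date termination becomes effective: 73 calendar days after 2027-05-30 is 2027-08-11. 2027-08-11 is a Wednesday, so no roll-forward applies.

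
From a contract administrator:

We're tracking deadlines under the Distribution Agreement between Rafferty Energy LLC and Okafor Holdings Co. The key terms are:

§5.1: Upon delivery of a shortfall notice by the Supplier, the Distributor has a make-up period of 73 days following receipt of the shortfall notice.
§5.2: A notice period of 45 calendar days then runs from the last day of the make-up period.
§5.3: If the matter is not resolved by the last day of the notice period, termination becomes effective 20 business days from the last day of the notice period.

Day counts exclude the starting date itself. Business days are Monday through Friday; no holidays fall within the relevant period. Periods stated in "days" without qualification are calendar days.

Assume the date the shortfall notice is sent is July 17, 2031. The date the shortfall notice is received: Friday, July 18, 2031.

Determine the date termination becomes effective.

The last day of the make-up period: 73 calendar days after July 18, 2031 is September 29, 2031.
The last day of the notice period: 45 calendar days after September 29, 2031 is November 13, 2031.
The date termination becomes effective: 20 business days after Thursday, November 13, 2031, skipping weekends — Nov 14, Nov 17, Nov 18, Nov 19, …, Dec 9, Dec 10, Dec 11 — lands on Thursday, December 11, 2031.

December 11, 2031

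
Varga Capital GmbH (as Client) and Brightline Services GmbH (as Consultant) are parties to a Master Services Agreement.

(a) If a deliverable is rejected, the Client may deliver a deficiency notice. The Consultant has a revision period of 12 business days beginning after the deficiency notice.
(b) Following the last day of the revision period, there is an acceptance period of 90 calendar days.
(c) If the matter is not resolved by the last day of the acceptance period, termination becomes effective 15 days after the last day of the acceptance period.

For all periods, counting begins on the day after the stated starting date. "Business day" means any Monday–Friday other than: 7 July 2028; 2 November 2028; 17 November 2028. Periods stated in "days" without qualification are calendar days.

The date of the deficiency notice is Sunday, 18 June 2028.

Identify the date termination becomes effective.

The last day of the revision period: counting 12 business days from Sunday, 18 June 2028 (Jun 19, Jun 20, Jun 21, Jun 22, …, Jun 30, Jul 3, Jul 4, skipping weekends) reaches Tuesday, 4 July 2028.
The last day of the acceptance period: 4 July 2028 + 90 days = 2 October 2028.
Adding 15 calendar days to 2 October 2028 gives 17 October 2028, which is the date termination becomes effective.

17 October 2028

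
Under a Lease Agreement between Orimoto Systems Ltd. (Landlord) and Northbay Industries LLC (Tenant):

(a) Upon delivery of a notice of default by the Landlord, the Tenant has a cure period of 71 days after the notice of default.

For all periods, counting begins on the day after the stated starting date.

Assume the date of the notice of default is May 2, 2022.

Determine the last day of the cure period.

The last day of the cure period: May 2, 2022 + 71 days = July 12, 2022.

July 12, 2022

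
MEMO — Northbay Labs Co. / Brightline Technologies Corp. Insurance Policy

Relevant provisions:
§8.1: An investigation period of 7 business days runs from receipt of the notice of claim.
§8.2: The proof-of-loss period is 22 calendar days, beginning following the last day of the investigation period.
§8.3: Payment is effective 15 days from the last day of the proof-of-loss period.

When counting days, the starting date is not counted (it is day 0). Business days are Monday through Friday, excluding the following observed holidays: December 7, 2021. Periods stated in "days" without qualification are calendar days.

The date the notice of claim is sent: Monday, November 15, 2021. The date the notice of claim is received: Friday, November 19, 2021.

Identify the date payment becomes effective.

The last day of the investigation period: 7 business days after Friday, November 19, 2021, skipping weekends — Nov 22, Nov 23, Nov 24, Nov 25, Nov 26, Nov 29, Nov 30 — lands on Tuesday, November 30, 2021.
The last day of the proof-of-loss period: November 30, 2021 + 22 days = December 22, 2021.
The date payment becomes effective: December 22, 2021 + 15 days = January 6, 2022.

January 6, 2022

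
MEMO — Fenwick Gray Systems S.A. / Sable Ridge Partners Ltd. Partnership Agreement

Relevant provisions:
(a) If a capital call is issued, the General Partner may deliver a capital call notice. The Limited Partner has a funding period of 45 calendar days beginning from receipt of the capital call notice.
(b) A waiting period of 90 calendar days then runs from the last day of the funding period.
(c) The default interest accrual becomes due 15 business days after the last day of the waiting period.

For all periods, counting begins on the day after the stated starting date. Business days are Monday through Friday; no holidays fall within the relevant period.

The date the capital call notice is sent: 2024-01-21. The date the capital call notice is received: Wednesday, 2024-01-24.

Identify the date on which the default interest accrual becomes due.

The last day of the funding period: 45 calendar days after 2024-01-24 is 2024-03-09.
The last day of the waiting period: 2024-03-09 + 90 days = 2024-06-07.
The date on which the default interest accrual becomes due: counting 15 business days from Friday, 2024-06-07 (Jun 10, Jun 11, Jun 12, Jun 13, …, Jun 26, Jun 27, Jun 28, skipping weekends) reaches Friday, 2024-06-28.

2024-06-28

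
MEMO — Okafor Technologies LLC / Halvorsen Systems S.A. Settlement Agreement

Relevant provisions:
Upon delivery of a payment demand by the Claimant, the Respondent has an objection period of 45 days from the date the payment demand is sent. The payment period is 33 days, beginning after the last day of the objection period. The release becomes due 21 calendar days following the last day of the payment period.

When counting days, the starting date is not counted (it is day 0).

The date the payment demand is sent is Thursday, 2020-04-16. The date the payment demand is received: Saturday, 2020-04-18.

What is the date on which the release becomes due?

The last day of the objection period: 2020-04-16 + 45 days = 2020-05-31.
The last day of the payment period: 2020-05-31 + 33 days = 2020-07-03.
The date on which the release becomes due: 2020-07-03 + 21 days = 2020-07-24.

2020-07-24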